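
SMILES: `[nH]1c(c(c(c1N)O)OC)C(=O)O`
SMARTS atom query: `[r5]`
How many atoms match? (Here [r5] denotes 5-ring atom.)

The query [r5] means: r5 matches atoms in a five-membered ring.
Check the 12 heavy atoms by environment: 1× n (aromatic, in 5-ring) → match; 4× c (aromatic, in 5-ring) → match; 4× O (acyclic) → no; 2× C (acyclic) → no; 1× N (acyclic) → no.
Summing the matching environments: 1 + 4 = 5 matching atoms.

5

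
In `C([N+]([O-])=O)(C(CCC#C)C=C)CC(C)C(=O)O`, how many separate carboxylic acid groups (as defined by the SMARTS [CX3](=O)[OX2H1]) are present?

[CX3](=O)[OX2H1] is the SMARTS for a carboxylic acid: an sp2 carbon double-bonded to O and single-bonded to an -OH oxygen.
Exactly one fragment in the molecule meets all constraints, giving 1 match.

1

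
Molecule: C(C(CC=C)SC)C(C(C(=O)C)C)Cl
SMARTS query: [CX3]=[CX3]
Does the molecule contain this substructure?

The pattern [CX3]=[CX3] describes a non-aromatic C=C double bond between two sp2 carbons — an alkene.
The molecule carries a vinyl group (-CH=CH2), whose atoms satisfy every constraint of the query, so the pattern matches.

Yes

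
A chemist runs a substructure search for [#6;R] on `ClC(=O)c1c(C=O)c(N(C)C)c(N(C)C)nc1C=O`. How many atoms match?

5

The query [#6;R] means: carbon that is part of a ring.
Check the 19 heavy atoms by environment: 1× n (aromatic, in 6-ring) → no; 5× c (aromatic, in 6-ring) → match; 2× N (acyclic) → no; 7× C (acyclic) → no; 3× O (acyclic) → no; 1× Cl (acyclic) → no.
That gives 5 matching atoms.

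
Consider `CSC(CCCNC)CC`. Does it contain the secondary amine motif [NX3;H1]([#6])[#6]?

Yes

The pattern [NX3;H1]([#6])[#6] describes a trivalent nitrogen with one H, bonded to two carbons — a secondary amine.
The molecule carries an N-methylamino group (-NHCH3), whose atoms satisfy every constraint of the query, so the pattern matches.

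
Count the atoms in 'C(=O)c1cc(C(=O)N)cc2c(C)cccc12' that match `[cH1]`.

5

The query [cH1] means: aromatic carbon bearing exactly one hydrogen.
Check the 16 heavy atoms by environment: 5× c (aromatic, H0) → no; 5× c (aromatic, H1) → match; 1× C (H3) → no; 1× C (H1) → no; 2× O (H0) → no; 1× C (H0) → no; 1× N (H2) → no.
That gives 5 matching atoms.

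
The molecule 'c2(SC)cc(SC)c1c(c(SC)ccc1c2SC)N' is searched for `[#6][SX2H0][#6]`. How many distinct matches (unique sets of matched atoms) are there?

4

[#6][SX2H0][#6] is the SMARTS for a thioether: an aliphatic sulfur bridging two carbons with no H on the sulfur.
The molecule carries 4 separate instances of a methylthio ether (-SCH3) meeting every constraint; each maps to a distinct set of atoms, giving 4 matches.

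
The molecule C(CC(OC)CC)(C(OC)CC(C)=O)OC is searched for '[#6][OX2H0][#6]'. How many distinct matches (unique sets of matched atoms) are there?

3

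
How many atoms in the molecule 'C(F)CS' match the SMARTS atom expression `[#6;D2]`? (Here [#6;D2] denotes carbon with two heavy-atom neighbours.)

Check the 4 heavy atoms by environment: 2× C (D2) → match; 1× S (D1) → no; 1× F (D1) → no.
That gives 2 matching atoms.

2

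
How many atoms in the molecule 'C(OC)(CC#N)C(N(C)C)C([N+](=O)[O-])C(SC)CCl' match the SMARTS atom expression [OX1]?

2

The query [OX1] means: aliphatic oxygen with one total connection — typically a carbonyl =O or an oxide.
Check the 19 heavy atoms by environment: 10× C (X4) → no; 1× N (X3) → no; 1× O (X2) → no; 1× N (charge +1, X3) → no; 1× O (charge -1, X1) → match; 1× O (X1) → match; 1× C (X2) → no; 1× N (X1) → no; 1× Cl (X1) → no; 1× S (X2) → no.
Summing the matching environments: 1 + 1 = 2 matching atoms.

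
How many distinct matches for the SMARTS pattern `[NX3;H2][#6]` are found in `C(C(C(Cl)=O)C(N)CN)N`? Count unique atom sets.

3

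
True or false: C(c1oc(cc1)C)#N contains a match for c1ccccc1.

The pattern c1ccccc1 describes six aromatic carbons in a ring — a benzene ring.
The closest candidate here is a methyl group (-CH3), but no six-membered all-carbon aromatic ring is present. No other fragment satisfies the full query, so there is no match.

False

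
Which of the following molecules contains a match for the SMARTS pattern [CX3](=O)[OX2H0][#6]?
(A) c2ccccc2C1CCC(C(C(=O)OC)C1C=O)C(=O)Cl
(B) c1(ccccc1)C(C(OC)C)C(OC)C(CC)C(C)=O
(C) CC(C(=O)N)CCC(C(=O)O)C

A

[CX3](=O)[OX2H0][#6] describes a carbonyl carbon bonded to an oxygen that is itself bonded to carbon (no H on that O) (an ester).
(A) contains a methyl-ester group (-C(=O)OCH3), which satisfies every atom and bond constraint.
(B) has a methoxy ether (-OCH3) but the ether oxygen is not adjacent to a C=O carbon.
(C) has a carboxylic acid group (-C(=O)OH) but the singly-bonded O carries H (OX2H1, not H0).
So the answer is (A).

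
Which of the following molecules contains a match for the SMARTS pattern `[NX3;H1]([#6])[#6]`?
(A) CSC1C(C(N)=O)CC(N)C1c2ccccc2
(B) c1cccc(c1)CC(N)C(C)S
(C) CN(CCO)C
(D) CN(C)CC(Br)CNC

D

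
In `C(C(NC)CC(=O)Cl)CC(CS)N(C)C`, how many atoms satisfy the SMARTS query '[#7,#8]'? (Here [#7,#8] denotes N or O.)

3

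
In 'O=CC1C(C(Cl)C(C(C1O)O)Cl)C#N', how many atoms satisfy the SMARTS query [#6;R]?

6

The query [#6;R] means: carbon that is part of a ring.
Check the 14 heavy atoms by environment: 6× C (in 6-ring) → match; 2× Cl (acyclic) → no; 2× C (acyclic) → no; 1× N (acyclic) → no; 3× O (acyclic) → no.
That gives 6 matching atoms.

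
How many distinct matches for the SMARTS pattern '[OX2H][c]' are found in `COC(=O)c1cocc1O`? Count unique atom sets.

1

[OX2H][c] is the SMARTS for a phenol: a hydroxyl oxygen attached to an aromatic carbon.
Exactly one fragment in the molecule meets all constraints, giving 1 match.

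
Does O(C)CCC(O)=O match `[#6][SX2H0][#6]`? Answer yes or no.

The pattern [#6][SX2H0][#6] describes an aliphatic sulfur bridging two carbons with no H on the sulfur — a thioether.
The closest candidate here is a methoxy ether (-OCH3), but the bridging atom is O, not S. No other fragment satisfies the full query, so there is no match.

No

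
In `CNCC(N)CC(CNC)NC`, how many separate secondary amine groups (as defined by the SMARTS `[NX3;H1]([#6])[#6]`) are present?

3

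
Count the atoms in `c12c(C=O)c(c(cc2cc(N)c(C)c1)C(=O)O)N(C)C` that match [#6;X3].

12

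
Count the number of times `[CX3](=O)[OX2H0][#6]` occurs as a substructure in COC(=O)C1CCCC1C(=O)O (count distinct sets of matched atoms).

[CX3](=O)[OX2H0][#6] is the SMARTS for an ester: a carbonyl carbon bonded to an oxygen that is itself bonded to carbon (no H on that O).
Exactly one fragment in the molecule meets all constraints, giving 1 match.

1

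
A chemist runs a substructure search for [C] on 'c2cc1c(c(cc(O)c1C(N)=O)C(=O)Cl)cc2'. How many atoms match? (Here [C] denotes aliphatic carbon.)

2

Check the 17 heavy atoms by environment: 10× c (aromatic) → no; 3× O → no; 2× C → match; 1× N → no; 1× Cl → no.
That gives 2 matching atoms.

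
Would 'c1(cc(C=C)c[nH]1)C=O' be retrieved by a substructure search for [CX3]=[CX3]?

The pattern [CX3]=[CX3] describes a non-aromatic C=C double bond between two sp2 carbons — an alkene.
The molecule carries a vinyl group (-CH=CH2), whose atoms satisfy every constraint of the query, so the pattern matches.

Yes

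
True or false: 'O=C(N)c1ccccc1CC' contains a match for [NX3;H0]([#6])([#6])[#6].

The pattern [NX3;H0]([#6])([#6])[#6] describes a trivalent nitrogen with no H, bonded to three carbons — a tertiary amine.
The closest candidate here is a primary amide (-C(=O)NH2), but the amide nitrogen has H2 and only one carbon neighbour. No other fragment satisfies the full query, so there is no match.

False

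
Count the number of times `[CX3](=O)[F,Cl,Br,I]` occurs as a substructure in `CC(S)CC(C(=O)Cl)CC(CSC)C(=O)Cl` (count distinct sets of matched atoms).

[CX3](=O)[F,Cl,Br,I] is the SMARTS for an acyl halide: a carbonyl carbon bonded to a halogen.
The molecule carries 2 separate instances of an acyl chloride (-C(=O)Cl) meeting every constraint; each maps to a distinct set of atoms, giving 2 matches.

2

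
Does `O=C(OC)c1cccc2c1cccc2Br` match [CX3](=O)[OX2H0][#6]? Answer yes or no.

Yes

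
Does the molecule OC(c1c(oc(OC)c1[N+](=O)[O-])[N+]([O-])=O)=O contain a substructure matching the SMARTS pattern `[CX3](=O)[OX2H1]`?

Yes

The pattern [CX3](=O)[OX2H1] describes an sp2 carbon double-bonded to O and single-bonded to an -OH oxygen — a carboxylic acid.
The molecule carries a carboxylic acid group (-C(=O)OH), whose atoms satisfy every constraint of the query, so the pattern matches.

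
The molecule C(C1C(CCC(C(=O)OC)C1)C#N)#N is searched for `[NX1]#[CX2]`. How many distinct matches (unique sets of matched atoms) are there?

2

[NX1]#[CX2] is the SMARTS for a nitrile: a nitrogen triple-bonded to a two-connected carbon.
The molecule carries 2 separate instances of a nitrile (-C#N) meeting every constraint; each maps to a distinct set of atoms, giving 2 matches.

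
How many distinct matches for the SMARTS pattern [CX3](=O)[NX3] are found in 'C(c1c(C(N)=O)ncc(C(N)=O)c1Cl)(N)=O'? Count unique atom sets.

3

[CX3](=O)[NX3] is the SMARTS for an amide: a carbonyl carbon bonded to a trivalent nitrogen.
The molecule carries 3 separate instances of a primary amide (-C(=O)NH2) meeting every constraint; each maps to a distinct set of atoms, giving 3 matches.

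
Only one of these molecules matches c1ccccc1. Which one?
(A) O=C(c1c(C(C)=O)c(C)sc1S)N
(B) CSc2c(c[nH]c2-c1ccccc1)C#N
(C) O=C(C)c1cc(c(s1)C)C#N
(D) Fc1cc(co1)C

B

c1ccccc1 describes six aromatic carbons in a ring (a benzene ring).
(A) has a methyl group (-CH3) but no six-membered all-carbon aromatic ring is present.
(B) contains a phenyl ring, which satisfies every atom and bond constraint.
(C) has a methyl group (-CH3) but no six-membered all-carbon aromatic ring is present.
(D) has a methyl group (-CH3) but no six-membered all-carbon aromatic ring is present.
So the answer is (B).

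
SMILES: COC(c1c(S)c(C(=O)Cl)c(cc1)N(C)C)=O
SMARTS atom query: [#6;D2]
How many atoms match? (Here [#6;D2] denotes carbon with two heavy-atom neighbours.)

2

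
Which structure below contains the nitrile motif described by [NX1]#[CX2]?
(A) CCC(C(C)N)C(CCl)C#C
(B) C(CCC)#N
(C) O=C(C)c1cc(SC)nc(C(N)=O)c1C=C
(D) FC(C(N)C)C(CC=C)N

[NX1]#[CX2] describes a nitrogen triple-bonded to a two-connected carbon (a nitrile).
(A) has a primary amino group (-NH2) but the nitrogen is NX3 (three connections), not NX1 triple-bonded.
(B) contains a nitrile (-C#N), which satisfies every atom and bond constraint.
(C) has a primary amide (-C(=O)NH2) but the nitrogen is NX3, not NX1.
(D) has a primary amino group (-NH2) but the nitrogen is NX3 (three connections), not NX1 triple-bonded.
So the answer is (B).

B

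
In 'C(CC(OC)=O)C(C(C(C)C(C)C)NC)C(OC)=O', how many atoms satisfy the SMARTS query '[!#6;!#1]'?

Check the 19 heavy atoms by environment: 14× C → no; 4× O → match; 1× N → match.
Summing the matching environments: 4 + 1 = 5 matching atoms.

5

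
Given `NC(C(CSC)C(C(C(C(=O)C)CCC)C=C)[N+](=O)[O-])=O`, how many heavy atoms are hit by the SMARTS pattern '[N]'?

The query [N] means: uppercase N matches aliphatic (non-aromatic) nitrogen only.
Check the 21 heavy atoms by environment: 14× C → no; 1× S → no; 1× N (charge +1) → match; 1× O (charge -1) → no; 3× O → no; 1× N → match.
Summing the matching environments: 1 + 1 = 2 matching atoms.

2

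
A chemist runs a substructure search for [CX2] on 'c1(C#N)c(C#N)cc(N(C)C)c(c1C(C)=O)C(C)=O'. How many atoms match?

2

The query [CX2] means: C with X2: aliphatic carbon with exactly 2 total connections.
Check the 19 heavy atoms by environment: 6× c (aromatic, X3) → no; 2× C (X3) → no; 2× O (X1) → no; 4× C (X4) → no; 1× N (X3) → no; 2× C (X2) → match; 2× N (X1) → no.
That gives 2 matching atoms.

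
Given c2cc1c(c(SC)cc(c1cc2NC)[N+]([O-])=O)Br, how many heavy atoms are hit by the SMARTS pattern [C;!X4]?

The query [C;!X4] means: aliphatic carbon that does not have four total connections.
Check the 18 heavy atoms by environment: 10× c (aromatic, X3) → no; 1× N (charge +1, X3) → no; 1× O (charge -1, X1) → no; 1× O (X1) → no; 1× Br (X1) → no; 1× N (X3) → no; 2× C (X4) → no; 1× S (X2) → no.
No environment satisfies the query, so 0 matching atoms.

0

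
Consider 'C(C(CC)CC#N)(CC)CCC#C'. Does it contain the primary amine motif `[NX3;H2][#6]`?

The pattern [NX3;H2][#6] describes a trivalent nitrogen with two H attached to carbon — a primary amine.
The closest candidate here is a nitrile (-C#N), but the nitrogen is NX1 (triple-bonded), not NX3 with two H. No other fragment satisfies the full query, so there is no match.

No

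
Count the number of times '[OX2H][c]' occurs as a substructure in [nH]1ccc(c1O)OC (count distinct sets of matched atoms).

1

[OX2H][c] is the SMARTS for a phenol: a hydroxyl oxygen attached to an aromatic carbon.
Exactly one fragment in the molecule meets all constraints, giving 1 match.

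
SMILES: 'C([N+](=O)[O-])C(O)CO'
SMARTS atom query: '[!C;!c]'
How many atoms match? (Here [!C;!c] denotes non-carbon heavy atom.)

5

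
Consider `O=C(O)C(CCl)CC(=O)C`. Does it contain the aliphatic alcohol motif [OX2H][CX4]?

No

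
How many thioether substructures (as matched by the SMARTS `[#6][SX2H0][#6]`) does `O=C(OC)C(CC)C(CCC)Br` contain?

[#6][SX2H0][#6] is the SMARTS for a thioether: an aliphatic sulfur bridging two carbons with no H on the sulfur.
No fragment in the molecule satisfies every constraint, giving 0 matches.

0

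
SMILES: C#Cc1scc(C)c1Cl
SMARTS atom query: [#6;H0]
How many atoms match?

The query [#6;H0] means: any carbon with no attached hydrogen.
Check the 9 heavy atoms by environment: 1× s (aromatic, H0) → no; 3× c (aromatic, H0) → match; 1× c (aromatic, H1) → no; 1× C (H3) → no; 1× Cl (H0) → no; 1× C (H0) → match; 1× C (H1) → no.
Summing the matching environments: 3 + 1 = 4 matching atoms.

4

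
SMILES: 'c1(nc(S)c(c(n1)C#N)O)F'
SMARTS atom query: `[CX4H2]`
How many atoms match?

The query [CX4H2] means: sp3 carbon (X4) with exactly two hydrogens.
Check the 11 heavy atoms by environment: 2× n (aromatic, H0, X2) → no; 4× c (aromatic, H0, X3) → no; 1× C (H0, X2) → no; 1× N (H0, X1) → no; 1× F (H0, X1) → no; 1× O (H1, X2) → no; 1× S (H1, X2) → no.
No environment satisfies the query, so 0 matching atoms.

0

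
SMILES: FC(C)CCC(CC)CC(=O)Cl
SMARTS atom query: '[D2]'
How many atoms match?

4

Check the 12 heavy atoms by environment: 4× C (D2) → match; 3× C (D3) → no; 2× C (D1) → no; 1× O (D1) → no; 1× Cl (D1) → no; 1× F (D1) → no.
That gives 4 matching atoms.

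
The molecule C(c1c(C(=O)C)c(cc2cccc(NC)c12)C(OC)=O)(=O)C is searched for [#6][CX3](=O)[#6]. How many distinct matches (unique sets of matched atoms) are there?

[#6][CX3](=O)[#6] is the SMARTS for a ketone: a carbonyl carbon (no H) flanked by two carbons.
The molecule carries 2 separate instances of an acetyl/ketone group (-C(=O)CH3) meeting every constraint; each maps to a distinct set of atoms, giving 2 matches.

2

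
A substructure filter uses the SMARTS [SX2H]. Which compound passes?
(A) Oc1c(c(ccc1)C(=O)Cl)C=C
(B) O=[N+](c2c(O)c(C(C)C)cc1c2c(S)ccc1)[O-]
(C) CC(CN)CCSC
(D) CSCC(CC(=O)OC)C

[SX2H] describes an aliphatic sulfur with two connections, one being H (a thiol).
(A) has a hydroxyl group (-OH) but it is an -OH, not an -SH.
(B) contains a thiol (-SH), which satisfies every atom and bond constraint.
(C) has a methylthio ether (-SCH3) but the sulfur has H0 (bonded to two carbons), not H1.
(D) has a methylthio ether (-SCH3) but the sulfur has H0 (bonded to two carbons), not H1.
So the answer is (B).

B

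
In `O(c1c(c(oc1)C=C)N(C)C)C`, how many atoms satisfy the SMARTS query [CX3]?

2

The query [CX3] means: C with X3: aliphatic carbon with exactly 3 total connections.
Check the 12 heavy atoms by environment: 1× o (aromatic, X2) → no; 4× c (aromatic, X3) → no; 1× N (X3) → no; 3× C (X4) → no; 1× O (X2) → no; 2× C (X3) → match.
That gives 2 matching atoms.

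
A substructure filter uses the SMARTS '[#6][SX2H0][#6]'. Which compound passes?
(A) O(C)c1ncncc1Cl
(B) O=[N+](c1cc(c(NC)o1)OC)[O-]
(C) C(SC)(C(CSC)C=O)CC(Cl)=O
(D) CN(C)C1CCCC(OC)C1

[#6][SX2H0][#6] describes an aliphatic sulfur bridging two carbons with no H on the sulfur (a thioether).
(A) has a methoxy ether (-OCH3) but the bridging atom is O, not S.
(B) has a methoxy ether (-OCH3) but the bridging atom is O, not S.
(C) contains a methylthio ether (-SCH3), which satisfies every atom and bond constraint.
(D) has a methoxy ether (-OCH3) but the bridging atom is O, not S.
So the answer is (C).

C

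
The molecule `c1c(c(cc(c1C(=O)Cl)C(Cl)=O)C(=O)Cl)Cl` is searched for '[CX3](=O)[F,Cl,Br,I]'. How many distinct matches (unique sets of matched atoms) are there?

3

[CX3](=O)[F,Cl,Br,I] is the SMARTS for an acyl halide: a carbonyl carbon bonded to a halogen.
The molecule carries 3 separate instances of an acyl chloride (-C(=O)Cl) meeting every constraint; each maps to a distinct set of atoms, giving 3 matches.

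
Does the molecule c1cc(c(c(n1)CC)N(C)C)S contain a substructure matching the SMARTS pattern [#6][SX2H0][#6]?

No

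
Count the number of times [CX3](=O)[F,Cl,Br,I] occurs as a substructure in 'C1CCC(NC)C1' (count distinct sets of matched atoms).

0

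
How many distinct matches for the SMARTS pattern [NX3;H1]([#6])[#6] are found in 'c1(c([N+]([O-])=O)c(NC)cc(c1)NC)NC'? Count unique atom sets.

3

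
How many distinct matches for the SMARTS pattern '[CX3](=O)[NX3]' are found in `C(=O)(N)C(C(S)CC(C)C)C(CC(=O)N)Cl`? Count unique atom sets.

2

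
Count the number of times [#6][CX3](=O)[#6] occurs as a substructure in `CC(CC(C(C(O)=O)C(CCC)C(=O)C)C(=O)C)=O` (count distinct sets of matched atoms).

[#6][CX3](=O)[#6] is the SMARTS for a ketone: a carbonyl carbon (no H) flanked by two carbons.
The molecule carries 3 separate instances of an acetyl/ketone group (-C(=O)CH3) meeting every constraint; each maps to a distinct set of atoms, giving 3 matches.

3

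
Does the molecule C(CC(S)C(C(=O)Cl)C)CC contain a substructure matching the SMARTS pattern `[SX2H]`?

The pattern [SX2H] describes an aliphatic sulfur with two connections, one being H — a thiol.
The molecule carries a thiol (-SH), whose atoms satisfy every constraint of the query, so the pattern matches.

Yes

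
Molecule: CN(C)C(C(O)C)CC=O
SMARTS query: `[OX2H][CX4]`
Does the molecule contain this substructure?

Yes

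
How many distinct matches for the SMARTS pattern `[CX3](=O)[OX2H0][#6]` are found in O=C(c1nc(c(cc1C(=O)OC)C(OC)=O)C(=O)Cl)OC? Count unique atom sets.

[CX3](=O)[OX2H0][#6] is the SMARTS for an ester: a carbonyl carbon bonded to an oxygen that is itself bonded to carbon (no H on that O).
The molecule carries 3 separate instances of a methyl-ester group (-C(=O)OCH3) meeting every constraint; each maps to a distinct set of atoms, giving 3 matches.

3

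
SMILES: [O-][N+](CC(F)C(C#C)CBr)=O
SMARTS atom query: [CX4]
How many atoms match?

4

Check the 11 heavy atoms by environment: 4× C (X4) → match; 1× N (charge +1, X3) → no; 1× O (charge -1, X1) → no; 1× O (X1) → no; 1× Br (X1) → no; 2× C (X2) → no; 1× F (X1) → no.
That gives 4 matching atoms.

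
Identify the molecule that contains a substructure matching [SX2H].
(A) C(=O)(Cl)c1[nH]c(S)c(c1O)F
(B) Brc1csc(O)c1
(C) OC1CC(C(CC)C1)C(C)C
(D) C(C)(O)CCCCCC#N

A

[SX2H] describes an aliphatic sulfur with two connections, one being H (a thiol).
(A) contains a thiol (-SH), which satisfies every atom and bond constraint.
(B) has a hydroxyl group (-OH) but it is an -OH, not an -SH.
(C) has a hydroxyl group (-OH) but it is an -OH, not an -SH.
(D) has a hydroxyl group (-OH) but it is an -OH, not an -SH.
So the answer is (A).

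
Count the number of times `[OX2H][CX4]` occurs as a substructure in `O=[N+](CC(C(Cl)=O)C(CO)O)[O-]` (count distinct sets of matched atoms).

2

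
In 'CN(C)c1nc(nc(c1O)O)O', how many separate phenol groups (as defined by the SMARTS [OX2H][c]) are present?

3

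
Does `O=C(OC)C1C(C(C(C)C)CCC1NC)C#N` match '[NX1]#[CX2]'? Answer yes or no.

Yes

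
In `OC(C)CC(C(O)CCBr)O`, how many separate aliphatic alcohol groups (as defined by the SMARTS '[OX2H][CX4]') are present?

[OX2H][CX4] is the SMARTS for an aliphatic alcohol: a hydroxyl oxygen bound to an sp3 (X4) carbon.
The molecule carries 3 separate instances of a hydroxyl group (-OH) meeting every constraint; each maps to a distinct set of atoms, giving 3 matches.

3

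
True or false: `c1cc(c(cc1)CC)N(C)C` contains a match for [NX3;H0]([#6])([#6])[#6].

The pattern [NX3;H0]([#6])([#6])[#6] describes a trivalent nitrogen with no H, bonded to three carbons — a tertiary amine.
The molecule carries a dimethylamino group (-N(CH3)2), whose atoms satisfy every constraint of the query, so the pattern matches.

True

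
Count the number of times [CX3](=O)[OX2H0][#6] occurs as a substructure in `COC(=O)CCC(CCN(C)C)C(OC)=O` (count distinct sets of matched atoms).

2

[CX3](=O)[OX2H0][#6] is the SMARTS for an ester: a carbonyl carbon bonded to an oxygen that is itself bonded to carbon (no H on that O).
The molecule carries 2 separate instances of a methyl-ester group (-C(=O)OCH3) meeting every constraint; each maps to a distinct set of atoms, giving 2 matches.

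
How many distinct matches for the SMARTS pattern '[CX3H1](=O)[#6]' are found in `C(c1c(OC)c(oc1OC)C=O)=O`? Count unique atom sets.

2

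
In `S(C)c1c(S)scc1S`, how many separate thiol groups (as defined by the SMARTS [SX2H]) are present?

[SX2H] is the SMARTS for a thiol: an aliphatic sulfur with two connections, one being H.
The molecule carries 2 separate instances of a thiol (-SH) meeting every constraint; each maps to a distinct set of atoms, giving 2 matches.

2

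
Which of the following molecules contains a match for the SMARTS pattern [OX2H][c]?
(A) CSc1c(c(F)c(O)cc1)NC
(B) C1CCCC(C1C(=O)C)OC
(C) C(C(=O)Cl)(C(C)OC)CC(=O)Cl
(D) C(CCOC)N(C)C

A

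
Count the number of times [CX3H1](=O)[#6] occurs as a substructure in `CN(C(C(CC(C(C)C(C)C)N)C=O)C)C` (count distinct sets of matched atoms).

1

[CX3H1](=O)[#6] is the SMARTS for an aldehyde: an sp2 carbon with one H, double-bonded to O and single-bonded to carbon.
Exactly one fragment in the molecule meets all constraints, giving 1 match.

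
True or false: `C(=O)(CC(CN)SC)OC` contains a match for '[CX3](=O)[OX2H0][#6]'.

True

The pattern [CX3](=O)[OX2H0][#6] describes a carbonyl carbon bonded to an oxygen that is itself bonded to carbon (no H on that O) — an ester.
The molecule carries a methyl-ester group (-C(=O)OCH3), whose atoms satisfy every constraint of the query, so the pattern matches.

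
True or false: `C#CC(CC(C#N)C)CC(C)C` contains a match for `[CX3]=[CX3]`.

False

The pattern [CX3]=[CX3] describes a non-aromatic C=C double bond between two sp2 carbons — an alkene.
The closest candidate here is an ethynyl group (-C#CH), but the C-C bond is a triple bond, not a double bond. No other fragment satisfies the full query, so there is no match.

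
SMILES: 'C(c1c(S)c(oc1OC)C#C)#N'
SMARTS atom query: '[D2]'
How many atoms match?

The query [D2] means: atom with exactly two heavy-atom neighbours.
Check the 12 heavy atoms by environment: 1× o (aromatic, D2) → match; 4× c (aromatic, D3) → no; 2× C (D2) → match; 2× C (D1) → no; 1× N (D1) → no; 1× S (D1) → no; 1× O (D2) → match.
Summing the matching environments: 1 + 2 + 1 = 4 matching atoms.

4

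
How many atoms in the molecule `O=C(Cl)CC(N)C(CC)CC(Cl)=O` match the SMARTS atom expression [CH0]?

2

The query [CH0] means: aliphatic carbon with no attached hydrogen.
Check the 13 heavy atoms by environment: 3× C (H2) → no; 2× C (H1) → no; 1× C (H3) → no; 1× N (H2) → no; 2× C (H0) → match; 2× O (H0) → no; 2× Cl (H0) → no.
That gives 2 matching atoms.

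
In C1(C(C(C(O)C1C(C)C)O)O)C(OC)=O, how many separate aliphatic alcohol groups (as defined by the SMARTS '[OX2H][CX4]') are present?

3

[OX2H][CX4] is the SMARTS for an aliphatic alcohol: a hydroxyl oxygen bound to an sp3 (X4) carbon.
The molecule carries 3 separate instances of a hydroxyl group (-OH) meeting every constraint; each maps to a distinct set of atoms, giving 3 matches.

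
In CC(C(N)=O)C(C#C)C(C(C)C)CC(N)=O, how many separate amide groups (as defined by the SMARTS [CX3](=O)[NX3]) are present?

[CX3](=O)[NX3] is the SMARTS for an amide: a carbonyl carbon bonded to a trivalent nitrogen.
The molecule carries 2 separate instances of a primary amide (-C(=O)NH2) meeting every constraint; each maps to a distinct set of atoms, giving 2 matches.

2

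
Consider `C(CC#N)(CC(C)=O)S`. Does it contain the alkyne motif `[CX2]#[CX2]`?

The pattern [CX2]#[CX2] describes a carbon-carbon triple bond — an alkyne.
The closest candidate here is a nitrile (-C#N), but the triple bond is C#N, not C#C. No other fragment satisfies the full query, so there is no match.

No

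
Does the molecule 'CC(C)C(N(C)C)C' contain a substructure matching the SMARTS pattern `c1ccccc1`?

The pattern c1ccccc1 describes six aromatic carbons in a ring — a benzene ring.
The closest candidate here is a methyl group (-CH3), but no six-membered all-carbon aromatic ring is present. No other fragment satisfies the full query, so there is no match.

No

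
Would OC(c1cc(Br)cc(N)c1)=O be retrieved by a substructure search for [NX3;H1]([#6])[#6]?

No

The pattern [NX3;H1]([#6])[#6] describes a trivalent nitrogen with one H, bonded to two carbons — a secondary amine.
The closest candidate here is a primary amino group (-NH2), but the nitrogen has H2 and only one carbon neighbour. No other fragment satisfies the full query, so there is no match.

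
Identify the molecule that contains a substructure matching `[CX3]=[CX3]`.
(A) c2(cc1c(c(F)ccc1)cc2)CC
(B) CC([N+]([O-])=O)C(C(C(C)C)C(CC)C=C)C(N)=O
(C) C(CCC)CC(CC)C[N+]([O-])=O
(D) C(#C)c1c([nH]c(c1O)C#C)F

B

[CX3]=[CX3] describes a non-aromatic C=C double bond between two sp2 carbons (an alkene).
(A) has an ethyl group (-CH2CH3) but its C-C bond is a single bond between CX4 carbons, not CX3=CX3.
(B) contains a vinyl group (-CH=CH2), which satisfies every atom and bond constraint.
(C) has an ethyl group (-CH2CH3) but its C-C bond is a single bond between CX4 carbons, not CX3=CX3.
(D) has an ethynyl group (-C#CH) but the C-C bond is a triple bond, not a double bond.
So the answer is (B).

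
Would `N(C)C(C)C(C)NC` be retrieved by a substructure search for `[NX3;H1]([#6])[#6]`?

Yes

The pattern [NX3;H1]([#6])[#6] describes a trivalent nitrogen with one H, bonded to two carbons — a secondary amine.
The molecule carries an N-methylamino group (-NHCH3), whose atoms satisfy every constraint of the query, so the pattern matches.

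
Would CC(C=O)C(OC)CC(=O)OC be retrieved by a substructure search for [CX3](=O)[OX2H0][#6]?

The pattern [CX3](=O)[OX2H0][#6] describes a carbonyl carbon bonded to an oxygen that is itself bonded to carbon (no H on that O) — an ester.
The molecule carries a methyl-ester group (-C(=O)OCH3), whose atoms satisfy every constraint of the query, so the pattern matches.

Yes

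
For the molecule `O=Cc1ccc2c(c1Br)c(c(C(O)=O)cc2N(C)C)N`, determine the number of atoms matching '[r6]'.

Check the 20 heavy atoms by environment: 10× c (aromatic, in 6-ring) → match; 2× N (acyclic) → no; 4× C (acyclic) → no; 3× O (acyclic) → no; 1× Br (acyclic) → no.
That gives 10 matching atoms.

10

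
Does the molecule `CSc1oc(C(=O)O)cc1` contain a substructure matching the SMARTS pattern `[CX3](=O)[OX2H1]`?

Yes

The pattern [CX3](=O)[OX2H1] describes an sp2 carbon double-bonded to O and single-bonded to an -OH oxygen — a carboxylic acid.
The molecule carries a carboxylic acid group (-C(=O)OH), whose atoms satisfy every constraint of the query, so the pattern matches.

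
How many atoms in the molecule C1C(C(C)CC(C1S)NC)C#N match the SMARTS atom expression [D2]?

The query [D2] means: atom with exactly two heavy-atom neighbours.
Check the 12 heavy atoms by environment: 4× C (D3) → no; 3× C (D2) → match; 2× C (D1) → no; 1× S (D1) → no; 1× N (D2) → match; 1× N (D1) → no.
Summing the matching environments: 3 + 1 = 4 matching atoms.

4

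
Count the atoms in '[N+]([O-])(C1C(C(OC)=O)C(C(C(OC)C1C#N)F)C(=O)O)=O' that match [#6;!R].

5

The query [#6;!R] means: carbon not in any ring.
Check the 21 heavy atoms by environment: 6× C (in 6-ring) → no; 1× N (charge +1, acyclic) → no; 1× O (charge -1, acyclic) → no; 6× O (acyclic) → no; 5× C (acyclic) → match; 1× N (acyclic) → no; 1× F (acyclic) → no.
That gives 5 matching atoms.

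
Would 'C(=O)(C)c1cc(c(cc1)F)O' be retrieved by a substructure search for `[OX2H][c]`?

Yes

The pattern [OX2H][c] describes a hydroxyl oxygen attached to an aromatic carbon — a phenol.
The molecule carries a hydroxyl group (-OH), whose atoms satisfy every constraint of the query, so the pattern matches.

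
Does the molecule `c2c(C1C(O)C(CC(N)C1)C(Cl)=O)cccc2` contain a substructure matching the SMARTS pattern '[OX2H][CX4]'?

Yes

The pattern [OX2H][CX4] describes a hydroxyl oxygen bound to an sp3 (X4) carbon — an aliphatic alcohol.
The molecule carries a hydroxyl group (-OH), whose atoms satisfy every constraint of the query, so the pattern matches.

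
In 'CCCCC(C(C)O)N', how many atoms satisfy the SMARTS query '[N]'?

1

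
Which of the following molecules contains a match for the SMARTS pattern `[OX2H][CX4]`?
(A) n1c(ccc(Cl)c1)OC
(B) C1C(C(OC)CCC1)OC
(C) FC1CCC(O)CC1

[OX2H][CX4] describes a hydroxyl oxygen bound to an sp3 (X4) carbon (an aliphatic alcohol).
(A) has a methoxy ether (-OCH3) but the oxygen has H0 (ether), not H1.
(B) has a methoxy ether (-OCH3) but the oxygen has H0 (ether), not H1.
(C) contains a hydroxyl group (-OH), which satisfies every atom and bond constraint.
So the answer is (C).

C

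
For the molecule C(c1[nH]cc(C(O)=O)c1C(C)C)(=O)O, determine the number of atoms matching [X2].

Check the 14 heavy atoms by environment: 1× n (aromatic, X3) → no; 4× c (aromatic, X3) → no; 2× C (X3) → no; 2× O (X1) → no; 2× O (X2) → match; 3× C (X4) → no.
That gives 2 matching atoms.

2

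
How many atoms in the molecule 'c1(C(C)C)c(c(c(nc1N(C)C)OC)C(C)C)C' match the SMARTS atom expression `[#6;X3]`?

5

Check the 18 heavy atoms by environment: 1× n (aromatic, X2) → no; 5× c (aromatic, X3) → match; 1× N (X3) → no; 10× C (X4) → no; 1× O (X2) → no.
That gives 5 matching atoms.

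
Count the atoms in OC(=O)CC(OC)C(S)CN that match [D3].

The query [D3] means: atom with exactly three heavy-atom neighbours.
Check the 11 heavy atoms by environment: 2× C (D2) → no; 3× C (D3) → match; 1× S (D1) → no; 2× O (D1) → no; 1× O (D2) → no; 1× C (D1) → no; 1× N (D1) → no.
That gives 3 matching atoms.

3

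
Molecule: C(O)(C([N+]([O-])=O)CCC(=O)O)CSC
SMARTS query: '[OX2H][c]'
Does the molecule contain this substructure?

No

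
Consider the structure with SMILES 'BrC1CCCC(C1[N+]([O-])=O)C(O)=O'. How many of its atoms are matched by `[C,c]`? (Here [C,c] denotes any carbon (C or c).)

7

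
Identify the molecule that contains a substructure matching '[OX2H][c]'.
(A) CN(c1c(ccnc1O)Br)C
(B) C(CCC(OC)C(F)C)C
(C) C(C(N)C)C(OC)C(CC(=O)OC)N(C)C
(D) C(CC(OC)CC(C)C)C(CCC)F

[OX2H][c] describes a hydroxyl oxygen attached to an aromatic carbon (a phenol).
(A) contains a hydroxyl group (-OH), which satisfies every atom and bond constraint.
(B) has a methoxy ether (-OCH3) but the oxygen has H0, not H1.
(C) has a methoxy ether (-OCH3) but the oxygen has H0, not H1.
(D) has a methoxy ether (-OCH3) but the oxygen has H0, not H1.
So the answer is (A).

A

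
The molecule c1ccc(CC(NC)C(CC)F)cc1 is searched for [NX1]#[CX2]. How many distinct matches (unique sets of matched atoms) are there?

[NX1]#[CX2] is the SMARTS for a nitrile: a nitrogen triple-bonded to a two-connected carbon.
No fragment in the molecule satisfies every constraint, giving 0 matches.

0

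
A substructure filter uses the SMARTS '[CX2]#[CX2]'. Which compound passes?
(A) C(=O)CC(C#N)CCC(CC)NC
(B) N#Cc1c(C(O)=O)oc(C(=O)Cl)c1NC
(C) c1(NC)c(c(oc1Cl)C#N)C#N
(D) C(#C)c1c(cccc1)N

D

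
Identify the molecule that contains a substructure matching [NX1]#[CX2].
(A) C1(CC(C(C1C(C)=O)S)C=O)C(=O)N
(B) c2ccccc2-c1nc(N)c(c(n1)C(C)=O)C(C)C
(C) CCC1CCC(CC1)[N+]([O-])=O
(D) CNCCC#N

[NX1]#[CX2] describes a nitrogen triple-bonded to a two-connected carbon (a nitrile).
(A) has a primary amide (-C(=O)NH2) but the nitrogen is NX3, not NX1.
(B) has a primary amino group (-NH2) but the nitrogen is NX3 (three connections), not NX1 triple-bonded.
(C) has a nitro group (-[N+](=O)[O-]) but there is no C#N triple bond.
(D) contains a nitrile (-C#N), which satisfies every atom and bond constraint.
So the answer is (D).

D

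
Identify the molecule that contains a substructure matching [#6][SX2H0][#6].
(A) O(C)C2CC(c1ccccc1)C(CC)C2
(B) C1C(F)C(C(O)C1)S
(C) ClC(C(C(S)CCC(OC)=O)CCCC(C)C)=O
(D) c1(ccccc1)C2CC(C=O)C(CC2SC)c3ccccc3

D

[#6][SX2H0][#6] describes an aliphatic sulfur bridging two carbons with no H on the sulfur (a thioether).
(A) has a methoxy ether (-OCH3) but the bridging atom is O, not S.
(B) has a thiol (-SH) but the sulfur has H1, not H0 bridging two carbons.
(C) has a thiol (-SH) but the sulfur has H1, not H0 bridging two carbons.
(D) contains a methylthio ether (-SCH3), which satisfies every atom and bond constraint.
So the answer is (D).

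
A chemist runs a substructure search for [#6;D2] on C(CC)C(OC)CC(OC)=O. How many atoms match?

3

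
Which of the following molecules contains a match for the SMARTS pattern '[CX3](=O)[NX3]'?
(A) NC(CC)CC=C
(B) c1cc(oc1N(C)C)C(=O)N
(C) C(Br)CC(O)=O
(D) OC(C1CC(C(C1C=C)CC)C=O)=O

B

[CX3](=O)[NX3] describes a carbonyl carbon bonded to a trivalent nitrogen (an amide).
(A) has a primary amino group (-NH2) but the -NH2 is not attached to a carbonyl carbon.
(B) contains a primary amide (-C(=O)NH2), which satisfies every atom and bond constraint.
(C) has a carboxylic acid group (-C(=O)OH) but the carbonyl is bonded to O, not to an NX3 nitrogen.
(D) has a carboxylic acid group (-C(=O)OH) but the carbonyl is bonded to O, not to an NX3 nitrogen.
So the answer is (B).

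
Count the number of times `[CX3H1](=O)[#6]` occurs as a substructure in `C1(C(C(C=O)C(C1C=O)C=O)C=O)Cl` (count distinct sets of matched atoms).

4

[CX3H1](=O)[#6] is the SMARTS for an aldehyde: an sp2 carbon with one H, double-bonded to O and single-bonded to carbon.
The molecule carries 4 separate instances of an aldehyde (-CHO) meeting every constraint; each maps to a distinct set of atoms, giving 4 matches.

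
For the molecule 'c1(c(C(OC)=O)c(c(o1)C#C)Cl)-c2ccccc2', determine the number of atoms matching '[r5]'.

5

The query [r5] means: r5 matches atoms in a five-membered ring.
Check the 18 heavy atoms by environment: 1× o (aromatic, in 5-ring) → match; 4× c (aromatic, in 5-ring) → match; 4× C (acyclic) → no; 2× O (acyclic) → no; 6× c (aromatic, in 6-ring) → no; 1× Cl (acyclic) → no.
Summing the matching environments: 1 + 4 = 5 matching atoms.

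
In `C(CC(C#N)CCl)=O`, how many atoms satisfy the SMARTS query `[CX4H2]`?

The query [CX4H2] means: sp3 carbon (X4) with exactly two hydrogens.
Check the 8 heavy atoms by environment: 2× C (H2, X4) → match; 1× C (H1, X4) → no; 1× C (H0, X2) → no; 1× N (H0, X1) → no; 1× C (H1, X3) → no; 1× O (H0, X1) → no; 1× Cl (H0, X1) → no.
That gives 2 matching atoms.

2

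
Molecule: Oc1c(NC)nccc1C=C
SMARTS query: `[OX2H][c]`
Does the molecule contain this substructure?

Yes

The pattern [OX2H][c] describes a hydroxyl oxygen attached to an aromatic carbon — a phenol.
The molecule carries a hydroxyl group (-OH), whose atoms satisfy every constraint of the query, so the pattern matches.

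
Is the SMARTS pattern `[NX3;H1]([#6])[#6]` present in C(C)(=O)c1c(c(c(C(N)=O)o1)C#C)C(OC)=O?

No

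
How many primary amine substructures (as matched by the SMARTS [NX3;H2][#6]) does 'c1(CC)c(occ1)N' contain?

[NX3;H2][#6] is the SMARTS for a primary amine: a trivalent nitrogen with two H attached to carbon.
Exactly one fragment in the molecule meets all constraints, giving 1 match.

1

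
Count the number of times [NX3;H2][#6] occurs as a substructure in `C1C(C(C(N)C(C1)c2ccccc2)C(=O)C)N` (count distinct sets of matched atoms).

2

[NX3;H2][#6] is the SMARTS for a primary amine: a trivalent nitrogen with two H attached to carbon.
The molecule carries 2 separate instances of a primary amino group (-NH2) meeting every constraint; each maps to a distinct set of atoms, giving 2 matches.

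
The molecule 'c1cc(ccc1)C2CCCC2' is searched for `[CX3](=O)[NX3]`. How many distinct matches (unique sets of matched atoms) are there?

[CX3](=O)[NX3] is the SMARTS for an amide: a carbonyl carbon bonded to a trivalent nitrogen.
No fragment in the molecule satisfies every constraint, giving 0 matches.

0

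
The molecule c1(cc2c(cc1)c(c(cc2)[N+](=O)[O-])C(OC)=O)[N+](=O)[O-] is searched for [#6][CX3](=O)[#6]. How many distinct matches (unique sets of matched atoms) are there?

[#6][CX3](=O)[#6] is the SMARTS for a ketone: a carbonyl carbon (no H) flanked by two carbons.
The molecule has a methyl-ester group (-C(=O)OCH3), but one neighbour of the carbonyl carbon is O, not C; nothing else fits, so there are 0 matches.

0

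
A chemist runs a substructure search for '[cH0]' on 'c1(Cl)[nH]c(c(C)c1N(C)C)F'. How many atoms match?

The query [cH0] means: aromatic carbon with no attached hydrogen (substituted or ring-fusion).
Check the 11 heavy atoms by environment: 1× n (aromatic, H1) → no; 4× c (aromatic, H0) → match; 1× N (H0) → no; 3× C (H3) → no; 1× F (H0) → no; 1× Cl (H0) → no.
That gives 4 matching atoms.

4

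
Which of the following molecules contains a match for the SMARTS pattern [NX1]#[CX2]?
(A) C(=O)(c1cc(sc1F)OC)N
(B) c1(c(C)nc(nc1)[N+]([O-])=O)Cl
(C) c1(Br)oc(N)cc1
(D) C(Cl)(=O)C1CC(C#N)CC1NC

D

[NX1]#[CX2] describes a nitrogen triple-bonded to a two-connected carbon (a nitrile).
(A) has a primary amide (-C(=O)NH2) but the nitrogen is NX3, not NX1.
(B) has a nitro group (-[N+](=O)[O-]) but there is no C#N triple bond.
(C) has a primary amino group (-NH2) but the nitrogen is NX3 (three connections), not NX1 triple-bonded.
(D) contains a nitrile (-C#N), which satisfies every atom and bond constraint.
So the answer is (D).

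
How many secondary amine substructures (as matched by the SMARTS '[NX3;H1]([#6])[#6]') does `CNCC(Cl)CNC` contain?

2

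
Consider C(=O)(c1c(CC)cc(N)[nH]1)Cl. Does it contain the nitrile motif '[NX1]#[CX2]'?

The pattern [NX1]#[CX2] describes a nitrogen triple-bonded to a two-connected carbon — a nitrile.
The closest candidate here is a primary amino group (-NH2), but the nitrogen is NX3 (three connections), not NX1 triple-bonded. No other fragment satisfies the full query, so there is no match.

No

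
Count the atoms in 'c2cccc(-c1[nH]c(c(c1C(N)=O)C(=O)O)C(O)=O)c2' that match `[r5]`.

Check the 20 heavy atoms by environment: 1× n (aromatic, in 5-ring) → match; 4× c (aromatic, in 5-ring) → match; 3× C (acyclic) → no; 5× O (acyclic) → no; 1× N (acyclic) → no; 6× c (aromatic, in 6-ring) → no.
Summing the matching environments: 1 + 4 = 5 matching atoms.

5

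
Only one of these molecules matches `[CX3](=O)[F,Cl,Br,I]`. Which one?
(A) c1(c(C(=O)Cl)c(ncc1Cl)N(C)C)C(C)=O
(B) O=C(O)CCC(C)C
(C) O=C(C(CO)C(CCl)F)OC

[CX3](=O)[F,Cl,Br,I] describes a carbonyl carbon bonded to a halogen (an acyl halide).
(A) contains an acyl chloride (-C(=O)Cl), which satisfies every atom and bond constraint.
(B) has a carboxylic acid group (-C(=O)OH) but the carbonyl is bonded to -OH, not to a halogen.
(C) has a methyl-ester group (-C(=O)OCH3) but the carbonyl is bonded to -O-C, not to a halogen.
So the answer is (A).

A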